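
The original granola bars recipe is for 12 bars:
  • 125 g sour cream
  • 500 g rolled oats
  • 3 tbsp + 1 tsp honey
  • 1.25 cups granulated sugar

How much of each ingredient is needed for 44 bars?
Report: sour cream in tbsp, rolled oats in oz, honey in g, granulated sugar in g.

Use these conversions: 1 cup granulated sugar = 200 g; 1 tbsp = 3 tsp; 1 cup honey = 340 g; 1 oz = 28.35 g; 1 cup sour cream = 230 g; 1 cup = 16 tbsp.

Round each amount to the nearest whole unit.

Scaling factor: 44/12 = 11/3.
sour cream: 125 g × 11/3 ÷ 230 g/cup × 16 tbsp/cup ≈ 32 tbsp
rolled oats: 500 g × 11/3 ÷ 28.35 g/oz ≈ 65 oz
honey: (3 tbsp + 1 tsp = 10/3 tbsp) × 11/3 ÷ 16 tbsp/cup × 340 g/cup ≈ 260 g
granulated sugar: 1.25 cup × 11/3 × 200 g/cup ≈ 917 g

sour cream: 32 tbsp; rolled oats: 65 oz; honey: 260 g; granulated sugar: 917 g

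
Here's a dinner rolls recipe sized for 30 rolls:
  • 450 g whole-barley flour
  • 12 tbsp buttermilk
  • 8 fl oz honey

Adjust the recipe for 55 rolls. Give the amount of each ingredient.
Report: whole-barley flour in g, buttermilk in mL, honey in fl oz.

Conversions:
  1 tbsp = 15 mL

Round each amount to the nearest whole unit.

Scaling factor: 55/30 = 11/6.
whole-barley flour: 450 g × 11/6 = 825 g
buttermilk: 12 tbsp × 11/6 × 15 mL/tbsp = 330 mL
honey: 8 fl oz × 11/6 ≈ 15 fl oz

whole-barley flour: 825 g; buttermilk: 330 mL; honey: 15 fl oz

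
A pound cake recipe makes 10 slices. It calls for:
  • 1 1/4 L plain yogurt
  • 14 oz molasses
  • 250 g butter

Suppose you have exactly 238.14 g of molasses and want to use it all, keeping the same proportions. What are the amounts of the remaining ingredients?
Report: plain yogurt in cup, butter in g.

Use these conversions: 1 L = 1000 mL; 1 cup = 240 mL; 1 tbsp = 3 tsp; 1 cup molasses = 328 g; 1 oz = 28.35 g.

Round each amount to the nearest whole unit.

The original recipe has 396.9 g of molasses, so the scaling factor is 238.14 ÷ 396.9 = 3/5 = 0.6.
plain yogurt: 1.25 L × 3/5 × 1000 mL/L ÷ 240 mL/cup ≈ 3 cup
butter: 250 g × 3/5 = 150 g

plain yogurt: 3 cup; butter: 150 g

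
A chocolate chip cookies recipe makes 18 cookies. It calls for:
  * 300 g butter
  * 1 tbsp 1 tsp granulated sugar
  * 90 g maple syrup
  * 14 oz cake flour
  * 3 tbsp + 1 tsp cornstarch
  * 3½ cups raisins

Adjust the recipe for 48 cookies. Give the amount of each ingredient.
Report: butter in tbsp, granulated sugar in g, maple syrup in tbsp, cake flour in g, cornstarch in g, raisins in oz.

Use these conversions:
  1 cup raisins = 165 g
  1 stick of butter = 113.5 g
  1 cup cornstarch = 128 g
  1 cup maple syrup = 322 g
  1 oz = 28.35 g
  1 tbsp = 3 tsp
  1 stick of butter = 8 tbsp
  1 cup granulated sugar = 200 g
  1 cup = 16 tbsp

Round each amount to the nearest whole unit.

butter: 56 tbsp; granulated sugar: 44 g; maple syrup: 12 tbsp; cake flour: 1058 g; cornstarch: 71 g; raisins: 54 oz

Scaling factor: 48/18 = 8/3.
butter: 300 g × 8/3 ÷ 113.5 g/stick × 8 tbsp/stick ≈ 56 tbsp
granulated sugar: (1 tbsp + 1 tsp = 4/3 tbsp) × 8/3 ÷ 16 tbsp/cup × 200 g/cup ≈ 44 g
maple syrup: 90 g × 8/3 ÷ 322 g/cup × 16 tbsp/cup ≈ 12 tbsp
cake flour: 14 oz × 8/3 × 28.35 g/oz ≈ 1058 g
cornstarch: (3 tbsp + 1 tsp = 10/3 tbsp) × 8/3 ÷ 16 tbsp/cup × 128 g/cup ≈ 71 g
raisins: 3.5 cup × 8/3 × 165 g/cup ÷ 28.35 g/oz ≈ 54 oz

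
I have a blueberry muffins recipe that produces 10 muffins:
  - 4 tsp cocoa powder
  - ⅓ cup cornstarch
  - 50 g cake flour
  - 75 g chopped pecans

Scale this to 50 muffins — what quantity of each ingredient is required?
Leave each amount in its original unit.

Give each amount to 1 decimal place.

Scaling factor: 50/10 = 5.
cocoa powder: 4 tsp × 5 = 20.0 tsp
cornstarch: 1/3 cup × 5 ≈ 1.7 cup
cake flour: 50 g × 5 = 250.0 g
chopped pecans: 75 g × 5 = 375.0 g

cocoa powder: 20.0 tsp; cornstarch: 1.7 cup; cake flour: 250.0 g; chopped pecans: 375.0 g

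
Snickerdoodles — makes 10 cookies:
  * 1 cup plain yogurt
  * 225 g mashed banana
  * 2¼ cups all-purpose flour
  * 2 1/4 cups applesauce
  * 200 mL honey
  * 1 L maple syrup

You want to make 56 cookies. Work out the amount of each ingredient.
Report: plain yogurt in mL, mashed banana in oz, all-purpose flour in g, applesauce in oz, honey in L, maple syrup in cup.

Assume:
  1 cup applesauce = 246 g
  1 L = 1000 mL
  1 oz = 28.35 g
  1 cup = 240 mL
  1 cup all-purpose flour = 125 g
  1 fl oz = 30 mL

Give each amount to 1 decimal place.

plain yogurt: 1344.0 mL; mashed banana: 44.4 oz; all-purpose flour: 1575.0 g; applesauce: 109.3 oz; honey: 1.1 L; maple syrup: 23.3 cup

Scaling factor: 56/10 = 28/5 = 5.6.
plain yogurt: 1 cup × 28/5 × 240 mL/cup = 1344.0 mL
mashed banana: 225 g × 28/5 ÷ 28.35 g/oz ≈ 44.4 oz
all-purpose flour: 2.25 cup × 28/5 × 125 g/cup = 1575.0 g
applesauce: 2.25 cup × 28/5 × 246 g/cup ÷ 28.35 g/oz ≈ 109.3 oz
honey: 200 mL × 28/5 ÷ 1000 mL/L ≈ 1.1 L
maple syrup: 1 L × 28/5 × 1000 mL/L ÷ 240 mL/cup ≈ 23.3 cup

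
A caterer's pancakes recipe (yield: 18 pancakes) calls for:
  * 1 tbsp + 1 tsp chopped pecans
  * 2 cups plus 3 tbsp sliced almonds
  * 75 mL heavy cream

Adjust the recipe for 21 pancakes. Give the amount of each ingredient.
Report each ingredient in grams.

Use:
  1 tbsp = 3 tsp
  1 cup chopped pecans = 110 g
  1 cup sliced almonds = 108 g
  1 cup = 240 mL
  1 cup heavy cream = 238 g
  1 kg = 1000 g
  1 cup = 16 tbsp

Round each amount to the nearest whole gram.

Scaling factor: 21/18 = 7/6.
chopped pecans: (1 tbsp + 1 tsp = 4/3 tbsp) × 7/6 ÷ 16 tbsp/cup × 110 g/cup ≈ 11 g
sliced almonds: (2 cup + 3 tbsp = 2.1875 cup) × 7/6 × 108 g/cup ≈ 276 g
heavy cream: 75 mL × 7/6 ÷ 240 mL/cup × 238 g/cup ≈ 87 g

chopped pecans: 11 g; sliced almonds: 276 g; heavy cream: 87 g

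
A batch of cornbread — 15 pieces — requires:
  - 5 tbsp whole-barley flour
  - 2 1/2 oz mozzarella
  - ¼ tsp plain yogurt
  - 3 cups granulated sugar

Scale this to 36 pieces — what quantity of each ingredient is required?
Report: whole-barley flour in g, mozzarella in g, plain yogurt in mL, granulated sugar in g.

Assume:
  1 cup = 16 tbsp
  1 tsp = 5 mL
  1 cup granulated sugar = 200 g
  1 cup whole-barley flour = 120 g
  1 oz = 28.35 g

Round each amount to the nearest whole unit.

whole-barley flour: 90 g; mozzarella: 170 g; plain yogurt: 3 mL; granulated sugar: 1440 g

Scaling factor: 36/15 = 12/5 = 2.4.
whole-barley flour: 5 tbsp × 12/5 ÷ 16 tbsp/cup × 120 g/cup = 90 g
mozzarella: 2.5 oz × 12/5 × 28.35 g/oz ≈ 170 g
plain yogurt: 0.25 tsp × 12/5 × 5 mL/tsp = 3 mL
granulated sugar: 3 cup × 12/5 × 200 g/cup = 1440 g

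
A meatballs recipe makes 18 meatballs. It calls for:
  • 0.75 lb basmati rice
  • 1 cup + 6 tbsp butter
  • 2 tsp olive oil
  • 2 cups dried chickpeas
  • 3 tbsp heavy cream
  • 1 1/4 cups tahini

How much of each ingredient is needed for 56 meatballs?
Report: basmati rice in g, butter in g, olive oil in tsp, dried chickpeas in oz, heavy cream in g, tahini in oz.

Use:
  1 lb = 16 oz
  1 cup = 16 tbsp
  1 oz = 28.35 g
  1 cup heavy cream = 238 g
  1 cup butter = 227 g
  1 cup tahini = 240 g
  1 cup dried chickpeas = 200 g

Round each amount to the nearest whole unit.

basmati rice: 1058 g; butter: 971 g; olive oil: 6 tsp; dried chickpeas: 44 oz; heavy cream: 139 g; tahini: 33 oz

Scaling factor: 56/18 = 28/9.
basmati rice: 0.75 lb × 28/9 × 16 oz/lb × 28.35 g/oz ≈ 1058 g
butter: (1 cup + 6 tbsp = 1.375 cup) × 28/9 × 227 g/cup ≈ 971 g
olive oil: 2 tsp × 28/9 ≈ 6 tsp
dried chickpeas: 2 cup × 28/9 × 200 g/cup ÷ 28.35 g/oz ≈ 44 oz
heavy cream: 3 tbsp × 28/9 ÷ 16 tbsp/cup × 238 g/cup ≈ 139 g
tahini: 1.25 cup × 28/9 × 240 g/cup ÷ 28.35 g/oz ≈ 33 oz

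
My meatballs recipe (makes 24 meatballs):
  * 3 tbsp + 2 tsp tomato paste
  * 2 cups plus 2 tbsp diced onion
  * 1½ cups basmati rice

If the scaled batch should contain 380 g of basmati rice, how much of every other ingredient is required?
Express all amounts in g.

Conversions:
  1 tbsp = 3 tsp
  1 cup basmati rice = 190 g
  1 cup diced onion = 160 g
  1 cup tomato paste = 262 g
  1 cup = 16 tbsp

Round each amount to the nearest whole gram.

tomato paste: 80 g; diced onion: 453 g

The original recipe has 285 g of basmati rice, so the scaling factor is 380 ÷ 285 = 4/3.
tomato paste: (3 tbsp + 2 tsp = 11/3 tbsp) × 4/3 ÷ 16 tbsp/cup × 262 g/cup ≈ 80 g
diced onion: (2 cup + 2 tbsp = 2.125 cup) × 4/3 × 160 g/cup ≈ 453 g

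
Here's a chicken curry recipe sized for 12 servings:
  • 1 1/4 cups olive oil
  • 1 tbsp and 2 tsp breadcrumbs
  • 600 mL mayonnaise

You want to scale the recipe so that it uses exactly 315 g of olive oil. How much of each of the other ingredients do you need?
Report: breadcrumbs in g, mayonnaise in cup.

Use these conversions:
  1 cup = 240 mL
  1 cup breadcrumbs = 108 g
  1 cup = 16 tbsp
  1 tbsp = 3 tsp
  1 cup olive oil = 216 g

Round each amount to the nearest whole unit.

breadcrumbs: 13 g; mayonnaise: 3 cup

The original recipe has 270 g of olive oil, so the scaling factor is 315 ÷ 270 = 7/6.
breadcrumbs: (1 tbsp + 2 tsp = 5/3 tbsp) × 7/6 ÷ 16 tbsp/cup × 108 g/cup ≈ 13 g
mayonnaise: 600 mL × 7/6 ÷ 240 mL/cup ≈ 3 cup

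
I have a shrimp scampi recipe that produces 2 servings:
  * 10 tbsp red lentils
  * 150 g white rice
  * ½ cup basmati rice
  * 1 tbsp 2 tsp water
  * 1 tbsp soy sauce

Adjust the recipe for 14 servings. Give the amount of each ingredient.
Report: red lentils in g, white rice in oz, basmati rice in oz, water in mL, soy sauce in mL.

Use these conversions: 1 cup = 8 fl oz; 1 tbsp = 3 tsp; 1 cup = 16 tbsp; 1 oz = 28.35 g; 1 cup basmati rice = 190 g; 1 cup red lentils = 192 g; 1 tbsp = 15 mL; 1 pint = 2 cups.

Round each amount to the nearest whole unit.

Scaling factor: 14/2 = 7.
red lentils: 10 tbsp × 7 ÷ 16 tbsp/cup × 192 g/cup = 840 g
white rice: 150 g × 7 ÷ 28.35 g/oz ≈ 37 oz
basmati rice: 0.5 cup × 7 × 190 g/cup ÷ 28.35 g/oz ≈ 23 oz
water: (1 tbsp + 2 tsp = 5/3 tbsp) × 7 × 15 mL/tbsp = 175 mL
soy sauce: 1 tbsp × 7 × 15 mL/tbsp = 105 mL

red lentils: 840 g; white rice: 37 oz; basmati rice: 23 oz; water: 175 mL; soy sauce: 105 mL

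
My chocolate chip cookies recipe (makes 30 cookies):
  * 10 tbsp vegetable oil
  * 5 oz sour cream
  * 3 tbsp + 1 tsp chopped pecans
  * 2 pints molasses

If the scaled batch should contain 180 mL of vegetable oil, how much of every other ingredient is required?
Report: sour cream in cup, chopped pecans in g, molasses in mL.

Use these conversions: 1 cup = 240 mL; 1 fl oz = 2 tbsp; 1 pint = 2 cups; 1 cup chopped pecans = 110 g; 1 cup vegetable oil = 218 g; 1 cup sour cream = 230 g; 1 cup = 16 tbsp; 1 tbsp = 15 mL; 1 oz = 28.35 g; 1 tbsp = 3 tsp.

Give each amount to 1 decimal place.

sour cream: 0.7 cup; chopped pecans: 27.5 g; molasses: 1152.0 mL

The original recipe has 150 mL of vegetable oil, so the scaling factor is 180 ÷ 150 = 6/5 = 1.2.
sour cream: 5 oz × 6/5 × 28.35 g/oz ÷ 230 g/cup ≈ 0.7 cup
chopped pecans: (3 tbsp + 1 tsp = 10/3 tbsp) × 6/5 ÷ 16 tbsp/cup × 110 g/cup = 27.5 g
molasses: 2 pint × 6/5 × 2 cup/pint × 240 mL/cup = 1152.0 mL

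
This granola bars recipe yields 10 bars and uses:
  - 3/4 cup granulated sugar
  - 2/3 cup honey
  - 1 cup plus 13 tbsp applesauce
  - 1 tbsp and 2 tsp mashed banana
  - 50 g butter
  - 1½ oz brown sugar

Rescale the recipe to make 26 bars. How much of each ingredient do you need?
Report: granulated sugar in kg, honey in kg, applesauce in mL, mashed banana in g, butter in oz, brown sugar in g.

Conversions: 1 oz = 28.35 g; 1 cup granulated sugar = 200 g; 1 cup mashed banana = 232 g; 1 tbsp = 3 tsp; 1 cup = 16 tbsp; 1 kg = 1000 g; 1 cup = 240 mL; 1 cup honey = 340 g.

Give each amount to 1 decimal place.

granulated sugar: 0.4 kg; honey: 0.6 kg; applesauce: 1131.0 mL; mashed banana: 62.8 g; butter: 4.6 oz; brown sugar: 110.6 g

Scaling factor: 26/10 = 13/5 = 2.6.
granulated sugar: 0.75 cup × 13/5 × 200 g/cup ÷ 1000 g/kg ≈ 0.4 kg
honey: 2/3 cup × 13/5 × 340 g/cup ÷ 1000 g/kg ≈ 0.6 kg
applesauce: (1 cup + 13 tbsp = 1.8125 cup) × 13/5 × 240 mL/cup = 1131.0 mL
mashed banana: (1 tbsp + 2 tsp = 5/3 tbsp) × 13/5 ÷ 16 tbsp/cup × 232 g/cup ≈ 62.8 g
butter: 50 g × 13/5 ÷ 28.35 g/oz ≈ 4.6 oz
brown sugar: 1.5 oz × 13/5 × 28.35 g/oz ≈ 110.6 g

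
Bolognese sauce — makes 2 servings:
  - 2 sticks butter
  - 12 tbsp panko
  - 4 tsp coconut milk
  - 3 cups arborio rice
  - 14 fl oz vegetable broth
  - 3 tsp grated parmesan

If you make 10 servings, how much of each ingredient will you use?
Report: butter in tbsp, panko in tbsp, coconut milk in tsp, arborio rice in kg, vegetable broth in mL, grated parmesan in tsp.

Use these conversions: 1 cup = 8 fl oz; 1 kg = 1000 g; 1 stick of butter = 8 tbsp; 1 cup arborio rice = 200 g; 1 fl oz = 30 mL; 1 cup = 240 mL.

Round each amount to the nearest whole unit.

Scaling factor: 10/2 = 5.
butter: 2 stick × 5 × 8 tbsp/stick = 80 tbsp
panko: 12 tbsp × 5 = 60 tbsp
coconut milk: 4 tsp × 5 = 20 tsp
arborio rice: 3 cup × 5 × 200 g/cup ÷ 1000 g/kg = 3 kg
vegetable broth: 14 fl oz × 5 × 30 mL/fl oz = 2100 mL
grated parmesan: 3 tsp × 5 = 15 tsp

butter: 80 tbsp; panko: 60 tbsp; coconut milk: 20 tsp; arborio rice: 3 kg; vegetable broth: 2100 mL; grated parmesan: 15 tsp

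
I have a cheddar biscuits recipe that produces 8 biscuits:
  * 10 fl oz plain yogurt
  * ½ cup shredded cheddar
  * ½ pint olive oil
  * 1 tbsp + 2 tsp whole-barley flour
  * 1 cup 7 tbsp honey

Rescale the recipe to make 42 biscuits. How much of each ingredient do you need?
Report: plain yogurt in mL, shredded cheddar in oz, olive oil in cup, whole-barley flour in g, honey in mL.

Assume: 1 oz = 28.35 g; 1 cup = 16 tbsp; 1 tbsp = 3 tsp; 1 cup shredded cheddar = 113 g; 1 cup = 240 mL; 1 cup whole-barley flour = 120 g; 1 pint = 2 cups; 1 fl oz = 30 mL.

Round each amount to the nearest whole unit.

Scaling factor: 42/8 = 21/4 = 5.25.
plain yogurt: 10 fl oz × 21/4 × 30 mL/fl oz = 1575 mL
shredded cheddar: 0.5 cup × 21/4 × 113 g/cup ÷ 28.35 g/oz ≈ 10 oz
olive oil: 0.5 pint × 21/4 × 2 cup/pint ≈ 5 cup
whole-barley flour: (1 tbsp + 2 tsp = 5/3 tbsp) × 21/4 ÷ 16 tbsp/cup × 120 g/cup ≈ 66 g
honey: (1 cup + 7 tbsp = 1.4375 cup) × 21/4 × 240 mL/cup ≈ 1811 mL

plain yogurt: 1575 mL; shredded cheddar: 10 oz; olive oil: 5 cup; whole-barley flour: 66 g; honey: 1811 mL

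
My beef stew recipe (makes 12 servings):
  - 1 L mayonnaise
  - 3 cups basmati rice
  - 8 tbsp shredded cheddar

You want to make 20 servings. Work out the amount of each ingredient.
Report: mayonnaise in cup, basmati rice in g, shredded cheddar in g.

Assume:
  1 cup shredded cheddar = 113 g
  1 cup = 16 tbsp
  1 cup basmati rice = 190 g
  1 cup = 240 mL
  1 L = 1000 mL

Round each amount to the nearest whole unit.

Scaling factor: 20/12 = 5/3.
mayonnaise: 1 L × 5/3 × 1000 mL/L ÷ 240 mL/cup ≈ 7 cup
basmati rice: 3 cup × 5/3 × 190 g/cup = 950 g
shredded cheddar: 8 tbsp × 5/3 ÷ 16 tbsp/cup × 113 g/cup ≈ 94 g

mayonnaise: 7 cup; basmati rice: 950 g; shredded cheddar: 94 g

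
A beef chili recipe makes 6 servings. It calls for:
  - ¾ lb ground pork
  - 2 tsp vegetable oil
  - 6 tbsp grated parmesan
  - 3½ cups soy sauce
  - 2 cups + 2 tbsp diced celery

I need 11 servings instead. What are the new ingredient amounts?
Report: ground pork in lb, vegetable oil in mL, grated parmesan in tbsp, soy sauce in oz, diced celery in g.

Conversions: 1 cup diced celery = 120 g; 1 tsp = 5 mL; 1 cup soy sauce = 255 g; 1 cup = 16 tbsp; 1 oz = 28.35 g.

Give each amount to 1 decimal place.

Scaling factor: 11/6.
ground pork: 0.75 lb × 11/6 ≈ 1.4 lb
vegetable oil: 2 tsp × 11/6 × 5 mL/tsp ≈ 18.3 mL
grated parmesan: 6 tbsp × 11/6 = 11.0 tbsp
soy sauce: 3.5 cup × 11/6 × 255 g/cup ÷ 28.35 g/oz ≈ 57.7 oz
diced celery: (2 cup + 2 tbsp = 2.125 cup) × 11/6 × 120 g/cup = 467.5 g

ground pork: 1.4 lb; vegetable oil: 18.3 mL; grated parmesan: 11.0 tbsp; soy sauce: 57.7 oz; diced celery: 467.5 g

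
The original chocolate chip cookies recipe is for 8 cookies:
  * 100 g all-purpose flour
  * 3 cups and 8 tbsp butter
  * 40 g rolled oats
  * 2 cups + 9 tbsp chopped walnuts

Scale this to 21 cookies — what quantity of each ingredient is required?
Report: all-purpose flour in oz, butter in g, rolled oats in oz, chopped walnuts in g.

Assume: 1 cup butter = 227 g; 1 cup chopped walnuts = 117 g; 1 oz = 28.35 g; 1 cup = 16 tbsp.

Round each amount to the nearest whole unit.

Scaling factor: 21/8 = 2.625.
all-purpose flour: 100 g × 21/8 ÷ 28.35 g/oz ≈ 9 oz
butter: (3 cup + 8 tbsp = 3.5 cup) × 21/8 × 227 g/cup ≈ 2086 g
rolled oats: 40 g × 21/8 ÷ 28.35 g/oz ≈ 4 oz
chopped walnuts: (2 cup + 9 tbsp = 2.5625 cup) × 21/8 × 117 g/cup ≈ 787 g

all-purpose flour: 9 oz; butter: 2086 g; rolled oats: 4 oz; chopped walnuts: 787 g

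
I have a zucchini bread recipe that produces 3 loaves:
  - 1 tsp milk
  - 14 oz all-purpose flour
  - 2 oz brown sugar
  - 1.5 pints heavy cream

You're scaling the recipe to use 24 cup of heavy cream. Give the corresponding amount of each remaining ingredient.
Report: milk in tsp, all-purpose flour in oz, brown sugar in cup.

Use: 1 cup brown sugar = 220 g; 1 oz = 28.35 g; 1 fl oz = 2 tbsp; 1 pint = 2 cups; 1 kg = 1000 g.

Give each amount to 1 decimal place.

milk: 8.0 tsp; all-purpose flour: 112.0 oz; brown sugar: 2.1 cup

The original recipe has 3 cup of heavy cream, so the scaling factor is 24 ÷ 3 = 8.
milk: 1 tsp × 8 = 8.0 tsp
all-purpose flour: 14 oz × 8 = 112.0 oz
brown sugar: 2 oz × 8 × 28.35 g/oz ÷ 220 g/cup ≈ 2.1 cup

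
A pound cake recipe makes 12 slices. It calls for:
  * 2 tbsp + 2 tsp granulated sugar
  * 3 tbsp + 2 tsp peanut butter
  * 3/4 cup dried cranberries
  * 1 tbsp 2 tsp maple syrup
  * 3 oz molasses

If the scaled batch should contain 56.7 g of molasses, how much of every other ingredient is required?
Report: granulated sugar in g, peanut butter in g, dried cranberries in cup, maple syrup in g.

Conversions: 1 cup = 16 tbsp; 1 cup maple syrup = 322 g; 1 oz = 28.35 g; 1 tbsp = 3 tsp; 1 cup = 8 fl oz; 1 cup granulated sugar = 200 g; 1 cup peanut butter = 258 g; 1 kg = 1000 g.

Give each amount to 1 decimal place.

The original recipe has 85.05 g of molasses, so the scaling factor is 56.7 ÷ 85.05 = 2/3.
granulated sugar: (2 tbsp + 2 tsp = 8/3 tbsp) × 2/3 ÷ 16 tbsp/cup × 200 g/cup ≈ 22.2 g
peanut butter: (3 tbsp + 2 tsp = 11/3 tbsp) × 2/3 ÷ 16 tbsp/cup × 258 g/cup ≈ 39.4 g
dried cranberries: 0.75 cup × 2/3 = 0.5 cup
maple syrup: (1 tbsp + 2 tsp = 5/3 tbsp) × 2/3 ÷ 16 tbsp/cup × 322 g/cup ≈ 22.4 g

granulated sugar: 22.2 g; peanut butter: 39.4 g; dried cranberries: 0.5 cup; maple syrup: 22.4 g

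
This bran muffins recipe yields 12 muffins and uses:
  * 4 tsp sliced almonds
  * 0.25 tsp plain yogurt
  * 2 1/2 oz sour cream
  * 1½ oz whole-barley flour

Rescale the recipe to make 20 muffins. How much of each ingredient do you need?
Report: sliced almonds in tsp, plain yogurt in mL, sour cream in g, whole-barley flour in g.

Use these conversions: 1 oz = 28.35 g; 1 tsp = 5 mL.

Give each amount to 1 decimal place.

Scaling factor: 20/12 = 5/3.
sliced almonds: 4 tsp × 5/3 ≈ 6.7 tsp
plain yogurt: 0.25 tsp × 5/3 × 5 mL/tsp ≈ 2.1 mL
sour cream: 2.5 oz × 5/3 × 28.35 g/oz ≈ 118.1 g
whole-barley flour: 1.5 oz × 5/3 × 28.35 g/oz ≈ 70.9 g

sliced almonds: 6.7 tsp; plain yogurt: 2.1 mL; sour cream: 118.1 g; whole-barley flour: 70.9 g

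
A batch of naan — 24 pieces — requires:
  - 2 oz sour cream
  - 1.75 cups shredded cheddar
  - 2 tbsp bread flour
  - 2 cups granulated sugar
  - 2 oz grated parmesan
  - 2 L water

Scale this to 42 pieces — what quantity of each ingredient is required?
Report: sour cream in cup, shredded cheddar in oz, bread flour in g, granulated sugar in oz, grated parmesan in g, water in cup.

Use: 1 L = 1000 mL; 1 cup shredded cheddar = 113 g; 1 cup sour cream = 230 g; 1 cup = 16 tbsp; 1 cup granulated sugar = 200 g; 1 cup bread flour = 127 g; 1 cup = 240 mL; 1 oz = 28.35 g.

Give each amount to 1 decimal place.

sour cream: 0.4 cup; shredded cheddar: 12.2 oz; bread flour: 27.8 g; granulated sugar: 24.7 oz; grated parmesan: 99.2 g; water: 14.6 cup

Scaling factor: 42/24 = 7/4 = 1.75.
sour cream: 2 oz × 7/4 × 28.35 g/oz ÷ 230 g/cup ≈ 0.4 cup
shredded cheddar: 1.75 cup × 7/4 × 113 g/cup ÷ 28.35 g/oz ≈ 12.2 oz
bread flour: 2 tbsp × 7/4 ÷ 16 tbsp/cup × 127 g/cup ≈ 27.8 g
granulated sugar: 2 cup × 7/4 × 200 g/cup ÷ 28.35 g/oz ≈ 24.7 oz
grated parmesan: 2 oz × 7/4 × 28.35 g/oz ≈ 99.2 g
water: 2 L × 7/4 × 1000 mL/L ÷ 240 mL/cup ≈ 14.6 cup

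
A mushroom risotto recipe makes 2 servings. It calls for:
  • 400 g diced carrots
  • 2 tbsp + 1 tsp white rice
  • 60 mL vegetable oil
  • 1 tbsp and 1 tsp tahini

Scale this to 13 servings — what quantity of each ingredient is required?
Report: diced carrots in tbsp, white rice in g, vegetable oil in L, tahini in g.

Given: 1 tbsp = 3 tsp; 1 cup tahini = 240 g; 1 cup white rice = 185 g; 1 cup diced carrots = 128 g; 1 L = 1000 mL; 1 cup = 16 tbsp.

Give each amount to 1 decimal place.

diced carrots: 325.0 tbsp; white rice: 175.4 g; vegetable oil: 0.4 L; tahini: 130.0 g

Scaling factor: 13/2 = 6.5.
diced carrots: 400 g × 13/2 ÷ 128 g/cup × 16 tbsp/cup = 325.0 tbsp
white rice: (2 tbsp + 1 tsp = 7/3 tbsp) × 13/2 ÷ 16 tbsp/cup × 185 g/cup ≈ 175.4 g
vegetable oil: 60 mL × 13/2 ÷ 1000 mL/L ≈ 0.4 L
tahini: (1 tbsp + 1 tsp = 4/3 tbsp) × 13/2 ÷ 16 tbsp/cup × 240 g/cup = 130.0 g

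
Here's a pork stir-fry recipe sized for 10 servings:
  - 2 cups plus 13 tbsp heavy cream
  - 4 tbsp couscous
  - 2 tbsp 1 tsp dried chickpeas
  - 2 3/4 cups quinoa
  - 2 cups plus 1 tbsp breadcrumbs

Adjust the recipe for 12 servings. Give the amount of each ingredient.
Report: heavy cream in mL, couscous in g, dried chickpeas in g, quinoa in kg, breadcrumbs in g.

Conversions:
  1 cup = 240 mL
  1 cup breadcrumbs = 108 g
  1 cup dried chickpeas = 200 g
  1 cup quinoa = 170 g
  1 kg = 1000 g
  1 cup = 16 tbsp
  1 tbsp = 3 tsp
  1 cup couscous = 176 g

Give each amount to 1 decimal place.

heavy cream: 810.0 mL; couscous: 52.8 g; dried chickpeas: 35.0 g; quinoa: 0.6 kg; breadcrumbs: 267.3 g

Scaling factor: 12/10 = 6/5 = 1.2.
heavy cream: (2 cup + 13 tbsp = 2.8125 cup) × 6/5 × 240 mL/cup = 810.0 mL
couscous: 4 tbsp × 6/5 ÷ 16 tbsp/cup × 176 g/cup = 52.8 g
dried chickpeas: (2 tbsp + 1 tsp = 7/3 tbsp) × 6/5 ÷ 16 tbsp/cup × 200 g/cup = 35.0 g
quinoa: 2.75 cup × 6/5 × 170 g/cup ÷ 1000 g/kg ≈ 0.6 kg
breadcrumbs: (2 cup + 1 tbsp = 2.0625 cup) × 6/5 × 108 g/cup = 267.3 g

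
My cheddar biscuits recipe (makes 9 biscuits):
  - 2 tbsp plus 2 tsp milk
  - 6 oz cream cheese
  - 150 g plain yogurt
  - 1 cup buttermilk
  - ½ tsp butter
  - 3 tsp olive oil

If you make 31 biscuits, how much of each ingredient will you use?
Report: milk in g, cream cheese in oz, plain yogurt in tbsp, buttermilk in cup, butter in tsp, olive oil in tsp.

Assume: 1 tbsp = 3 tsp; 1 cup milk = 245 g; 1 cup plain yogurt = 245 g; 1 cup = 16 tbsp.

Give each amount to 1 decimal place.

milk: 140.6 g; cream cheese: 20.7 oz; plain yogurt: 33.7 tbsp; buttermilk: 3.4 cup; butter: 1.7 tsp; olive oil: 10.3 tsp

Scaling factor: 31/9.
milk: (2 tbsp + 2 tsp = 8/3 tbsp) × 31/9 ÷ 16 tbsp/cup × 245 g/cup ≈ 140.6 g
cream cheese: 6 oz × 31/9 ≈ 20.7 oz
plain yogurt: 150 g × 31/9 ÷ 245 g/cup × 16 tbsp/cup ≈ 33.7 tbsp
buttermilk: 1 cup × 31/9 ≈ 3.4 cup
butter: 0.5 tsp × 31/9 ≈ 1.7 tsp
olive oil: 3 tsp × 31/9 ≈ 10.3 tsp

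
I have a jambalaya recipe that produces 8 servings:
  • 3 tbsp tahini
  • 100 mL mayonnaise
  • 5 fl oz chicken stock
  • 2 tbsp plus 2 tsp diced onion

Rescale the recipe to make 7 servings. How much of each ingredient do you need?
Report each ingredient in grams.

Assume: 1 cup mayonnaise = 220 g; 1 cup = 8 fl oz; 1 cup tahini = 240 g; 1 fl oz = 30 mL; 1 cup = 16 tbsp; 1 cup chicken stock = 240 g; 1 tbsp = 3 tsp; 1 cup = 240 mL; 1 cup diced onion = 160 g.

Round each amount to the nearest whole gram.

tahini: 39 g; mayonnaise: 80 g; chicken stock: 131 g; diced onion: 23 g

Scaling factor: 7/8 = 0.875.
tahini: 3 tbsp × 7/8 ÷ 16 tbsp/cup × 240 g/cup ≈ 39 g
mayonnaise: 100 mL × 7/8 ÷ 240 mL/cup × 220 g/cup ≈ 80 g
chicken stock: 5 fl oz × 7/8 ÷ 8 fl oz/cup × 240 g/cup ≈ 131 g
diced onion: (2 tbsp + 2 tsp = 8/3 tbsp) × 7/8 ÷ 16 tbsp/cup × 160 g/cup ≈ 23 g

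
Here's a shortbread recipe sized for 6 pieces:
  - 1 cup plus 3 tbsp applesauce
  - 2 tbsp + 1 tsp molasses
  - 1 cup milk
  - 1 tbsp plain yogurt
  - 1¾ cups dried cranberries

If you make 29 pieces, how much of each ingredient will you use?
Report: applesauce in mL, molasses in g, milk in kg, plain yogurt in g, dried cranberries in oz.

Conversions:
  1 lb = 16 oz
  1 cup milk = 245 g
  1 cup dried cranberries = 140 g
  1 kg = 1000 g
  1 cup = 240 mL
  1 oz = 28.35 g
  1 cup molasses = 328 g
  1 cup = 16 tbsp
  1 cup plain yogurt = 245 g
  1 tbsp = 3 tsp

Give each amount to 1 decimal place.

Scaling factor: 29/6.
applesauce: (1 cup + 3 tbsp = 1.1875 cup) × 29/6 × 240 mL/cup = 1377.5 mL
molasses: (2 tbsp + 1 tsp = 7/3 tbsp) × 29/6 ÷ 16 tbsp/cup × 328 g/cup ≈ 231.2 g
milk: 1 cup × 29/6 × 245 g/cup ÷ 1000 g/kg ≈ 1.2 kg
plain yogurt: 1 tbsp × 29/6 ÷ 16 tbsp/cup × 245 g/cup ≈ 74.0 g
dried cranberries: 1.75 cup × 29/6 × 140 g/cup ÷ 28.35 g/oz ≈ 41.8 oz

applesauce: 1377.5 mL; molasses: 231.2 g; milk: 1.2 kg; plain yogurt: 74.0 g; dried cranberries: 41.8 oz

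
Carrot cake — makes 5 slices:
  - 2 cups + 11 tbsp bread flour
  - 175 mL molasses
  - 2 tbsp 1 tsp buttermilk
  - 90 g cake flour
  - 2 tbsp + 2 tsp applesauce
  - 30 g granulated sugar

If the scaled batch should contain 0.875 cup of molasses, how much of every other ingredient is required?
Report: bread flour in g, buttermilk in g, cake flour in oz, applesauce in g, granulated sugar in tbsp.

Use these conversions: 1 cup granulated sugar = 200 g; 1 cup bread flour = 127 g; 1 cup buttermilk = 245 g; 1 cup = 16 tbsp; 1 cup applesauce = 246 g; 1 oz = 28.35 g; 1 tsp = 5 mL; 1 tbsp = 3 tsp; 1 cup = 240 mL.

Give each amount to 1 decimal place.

The original recipe has 35/48 cup of molasses, so the scaling factor is 0.875 ÷ 35/48 = 6/5 = 1.2.
bread flour: (2 cup + 11 tbsp = 2.6875 cup) × 6/5 × 127 g/cup ≈ 409.6 g
buttermilk: (2 tbsp + 1 tsp = 7/3 tbsp) × 6/5 ÷ 16 tbsp/cup × 245 g/cup ≈ 42.9 g
cake flour: 90 g × 6/5 ÷ 28.35 g/oz ≈ 3.8 oz
applesauce: (2 tbsp + 2 tsp = 8/3 tbsp) × 6/5 ÷ 16 tbsp/cup × 246 g/cup = 49.2 g
granulated sugar: 30 g × 6/5 ÷ 200 g/cup × 16 tbsp/cup ≈ 2.9 tbsp

bread flour: 409.6 g; buttermilk: 42.9 g; cake flour: 3.8 oz; applesauce: 49.2 g; granulated sugar: 2.9 tbsp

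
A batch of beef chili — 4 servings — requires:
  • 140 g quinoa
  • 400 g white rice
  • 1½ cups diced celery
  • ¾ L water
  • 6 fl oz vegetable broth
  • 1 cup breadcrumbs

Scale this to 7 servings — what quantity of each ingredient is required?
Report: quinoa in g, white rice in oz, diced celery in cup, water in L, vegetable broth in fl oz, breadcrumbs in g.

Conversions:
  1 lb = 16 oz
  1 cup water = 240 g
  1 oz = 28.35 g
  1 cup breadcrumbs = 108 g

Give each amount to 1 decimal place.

quinoa: 245.0 g; white rice: 24.7 oz; diced celery: 2.6 cup; water: 1.3 L; vegetable broth: 10.5 fl oz; breadcrumbs: 189.0 g

Scaling factor: 7/4 = 1.75.
quinoa: 140 g × 7/4 = 245.0 g
white rice: 400 g × 7/4 ÷ 28.35 g/oz ≈ 24.7 oz
diced celery: 1.5 cup × 7/4 ≈ 2.6 cup
water: 0.75 L × 7/4 ≈ 1.3 L
vegetable broth: 6 fl oz × 7/4 = 10.5 fl oz
breadcrumbs: 1 cup × 7/4 × 108 g/cup = 189.0 g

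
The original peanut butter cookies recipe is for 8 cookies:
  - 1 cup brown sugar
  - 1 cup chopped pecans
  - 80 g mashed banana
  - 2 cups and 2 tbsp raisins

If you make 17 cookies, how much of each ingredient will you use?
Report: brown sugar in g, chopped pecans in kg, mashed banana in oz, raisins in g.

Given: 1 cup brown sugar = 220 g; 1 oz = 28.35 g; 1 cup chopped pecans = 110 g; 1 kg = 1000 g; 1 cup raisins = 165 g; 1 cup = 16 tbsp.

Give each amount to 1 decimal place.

brown sugar: 467.5 g; chopped pecans: 0.2 kg; mashed banana: 6.0 oz; raisins: 745.1 g

Scaling factor: 17/8 = 2.125.
brown sugar: 1 cup × 17/8 × 220 g/cup = 467.5 g
chopped pecans: 1 cup × 17/8 × 110 g/cup ÷ 1000 g/kg ≈ 0.2 kg
mashed banana: 80 g × 17/8 ÷ 28.35 g/oz ≈ 6.0 oz
raisins: (2 cup + 2 tbsp = 2.125 cup) × 17/8 × 165 g/cup ≈ 745.1 g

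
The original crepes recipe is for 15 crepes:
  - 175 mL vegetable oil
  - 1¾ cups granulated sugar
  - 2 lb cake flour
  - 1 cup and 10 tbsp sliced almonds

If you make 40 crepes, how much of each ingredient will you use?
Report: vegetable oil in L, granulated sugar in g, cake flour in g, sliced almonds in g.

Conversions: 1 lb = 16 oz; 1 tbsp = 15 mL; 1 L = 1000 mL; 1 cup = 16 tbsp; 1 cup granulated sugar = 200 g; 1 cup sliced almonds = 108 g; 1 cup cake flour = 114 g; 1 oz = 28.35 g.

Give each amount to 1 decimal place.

Scaling factor: 40/15 = 8/3.
vegetable oil: 175 mL × 8/3 ÷ 1000 mL/L ≈ 0.5 L
granulated sugar: 1.75 cup × 8/3 × 200 g/cup ≈ 933.3 g
cake flour: 2 lb × 8/3 × 16 oz/lb × 28.35 g/oz = 2419.2 g
sliced almonds: (1 cup + 10 tbsp = 1.625 cup) × 8/3 × 108 g/cup = 468.0 g

vegetable oil: 0.5 L; granulated sugar: 933.3 g; cake flour: 2419.2 g; sliced almonds: 468.0 g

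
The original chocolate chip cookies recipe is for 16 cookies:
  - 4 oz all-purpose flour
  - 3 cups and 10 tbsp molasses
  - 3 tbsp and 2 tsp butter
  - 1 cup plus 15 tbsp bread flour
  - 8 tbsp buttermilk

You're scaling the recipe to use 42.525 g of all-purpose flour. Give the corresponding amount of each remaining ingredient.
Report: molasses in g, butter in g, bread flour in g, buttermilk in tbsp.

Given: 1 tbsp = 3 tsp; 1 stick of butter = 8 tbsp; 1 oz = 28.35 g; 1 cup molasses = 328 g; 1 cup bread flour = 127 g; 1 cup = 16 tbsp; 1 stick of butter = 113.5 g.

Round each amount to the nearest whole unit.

The original recipe has 113.4 g of all-purpose flour, so the scaling factor is 42.525 ÷ 113.4 = 3/8 = 0.375.
molasses: (3 cup + 10 tbsp = 3.625 cup) × 3/8 × 328 g/cup ≈ 446 g
butter: (3 tbsp + 2 tsp = 11/3 tbsp) × 3/8 ÷ 8 tbsp/stick × 113.5 g/stick ≈ 20 g
bread flour: (1 cup + 15 tbsp = 1.9375 cup) × 3/8 × 127 g/cup ≈ 92 g
buttermilk: 8 tbsp × 3/8 = 3 tbsp

molasses: 446 g; butter: 20 g; bread flour: 92 g; buttermilk: 3 tbsp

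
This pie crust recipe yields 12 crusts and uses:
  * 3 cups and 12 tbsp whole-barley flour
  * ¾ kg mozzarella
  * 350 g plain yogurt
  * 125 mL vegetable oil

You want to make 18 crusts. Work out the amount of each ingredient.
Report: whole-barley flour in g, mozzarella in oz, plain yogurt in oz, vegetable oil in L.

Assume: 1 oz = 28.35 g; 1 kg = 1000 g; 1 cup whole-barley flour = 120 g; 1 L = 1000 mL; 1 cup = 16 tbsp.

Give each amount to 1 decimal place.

whole-barley flour: 675.0 g; mozzarella: 39.7 oz; plain yogurt: 18.5 oz; vegetable oil: 0.2 L

Scaling factor: 18/12 = 3/2 = 1.5.
whole-barley flour: (3 cup + 12 tbsp = 3.75 cup) × 3/2 × 120 g/cup = 675.0 g
mozzarella: 0.75 kg × 3/2 × 1000 g/kg ÷ 28.35 g/oz ≈ 39.7 oz
plain yogurt: 350 g × 3/2 ÷ 28.35 g/oz ≈ 18.5 oz
vegetable oil: 125 mL × 3/2 ÷ 1000 mL/L ≈ 0.2 L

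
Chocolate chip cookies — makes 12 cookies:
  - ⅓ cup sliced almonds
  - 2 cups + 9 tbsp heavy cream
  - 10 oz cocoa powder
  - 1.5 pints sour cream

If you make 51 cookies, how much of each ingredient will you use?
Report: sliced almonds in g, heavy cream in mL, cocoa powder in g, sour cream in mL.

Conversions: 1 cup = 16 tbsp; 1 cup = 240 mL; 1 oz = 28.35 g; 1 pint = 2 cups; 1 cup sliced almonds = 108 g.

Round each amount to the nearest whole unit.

sliced almonds: 153 g; heavy cream: 2614 mL; cocoa powder: 1205 g; sour cream: 3060 mL

Scaling factor: 51/12 = 17/4 = 4.25.
sliced almonds: 1/3 cup × 17/4 × 108 g/cup = 153 g
heavy cream: (2 cup + 9 tbsp = 2.5625 cup) × 17/4 × 240 mL/cup ≈ 2614 mL
cocoa powder: 10 oz × 17/4 × 28.35 g/oz ≈ 1205 g
sour cream: 1.5 pint × 17/4 × 2 cup/pint × 240 mL/cup = 3060 mL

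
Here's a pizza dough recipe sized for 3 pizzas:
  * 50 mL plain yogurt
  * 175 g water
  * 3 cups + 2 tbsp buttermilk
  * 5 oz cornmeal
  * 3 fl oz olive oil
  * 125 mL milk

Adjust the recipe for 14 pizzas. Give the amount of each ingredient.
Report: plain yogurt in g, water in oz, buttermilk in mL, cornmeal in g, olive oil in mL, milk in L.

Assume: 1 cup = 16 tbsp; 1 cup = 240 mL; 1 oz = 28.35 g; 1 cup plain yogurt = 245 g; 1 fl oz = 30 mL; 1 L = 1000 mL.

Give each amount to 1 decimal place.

Scaling factor: 14/3.
plain yogurt: 50 mL × 14/3 ÷ 240 mL/cup × 245 g/cup ≈ 238.2 g
water: 175 g × 14/3 ÷ 28.35 g/oz ≈ 28.8 oz
buttermilk: (3 cup + 2 tbsp = 3.125 cup) × 14/3 × 240 mL/cup = 3500.0 mL
cornmeal: 5 oz × 14/3 × 28.35 g/oz = 661.5 g
olive oil: 3 fl oz × 14/3 × 30 mL/fl oz = 420.0 mL
milk: 125 mL × 14/3 ÷ 1000 mL/L ≈ 0.6 L

plain yogurt: 238.2 g; water: 28.8 oz; buttermilk: 3500.0 mL; cornmeal: 661.5 g; olive oil: 420.0 mL; milk: 0.6 L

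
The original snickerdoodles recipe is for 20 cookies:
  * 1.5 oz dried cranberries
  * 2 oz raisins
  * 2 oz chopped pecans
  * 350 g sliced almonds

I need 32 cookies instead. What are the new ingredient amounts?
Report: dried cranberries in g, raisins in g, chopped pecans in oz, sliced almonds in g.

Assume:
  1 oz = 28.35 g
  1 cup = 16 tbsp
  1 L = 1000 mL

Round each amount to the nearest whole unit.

Scaling factor: 32/20 = 8/5 = 1.6.
dried cranberries: 1.5 oz × 8/5 × 28.35 g/oz ≈ 68 g
raisins: 2 oz × 8/5 × 28.35 g/oz ≈ 91 g
chopped pecans: 2 oz × 8/5 ≈ 3 oz
sliced almonds: 350 g × 8/5 = 560 g

dried cranberries: 68 g; raisins: 91 g; chopped pecans: 3 oz; sliced almonds: 560 g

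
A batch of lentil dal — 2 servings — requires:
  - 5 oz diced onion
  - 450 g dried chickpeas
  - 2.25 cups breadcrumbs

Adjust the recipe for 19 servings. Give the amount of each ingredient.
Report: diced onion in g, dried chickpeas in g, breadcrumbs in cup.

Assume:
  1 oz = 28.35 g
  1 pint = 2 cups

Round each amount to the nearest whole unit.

diced onion: 1347 g; dried chickpeas: 4275 g; breadcrumbs: 21 cup

Scaling factor: 19/2 = 9.5.
diced onion: 5 oz × 19/2 × 28.35 g/oz ≈ 1347 g
dried chickpeas: 450 g × 19/2 = 4275 g
breadcrumbs: 2.25 cup × 19/2 ≈ 21 cup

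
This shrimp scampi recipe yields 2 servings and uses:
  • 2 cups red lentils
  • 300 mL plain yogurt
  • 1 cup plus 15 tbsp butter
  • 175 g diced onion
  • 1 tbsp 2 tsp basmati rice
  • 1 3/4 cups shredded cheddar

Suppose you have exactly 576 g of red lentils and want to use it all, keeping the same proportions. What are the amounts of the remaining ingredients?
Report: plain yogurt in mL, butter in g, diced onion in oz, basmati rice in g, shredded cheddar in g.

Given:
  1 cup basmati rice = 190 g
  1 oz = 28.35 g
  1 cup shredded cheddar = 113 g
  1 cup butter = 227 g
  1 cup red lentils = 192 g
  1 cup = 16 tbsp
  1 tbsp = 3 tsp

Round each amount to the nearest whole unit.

plain yogurt: 450 mL; butter: 660 g; diced onion: 9 oz; basmati rice: 30 g; shredded cheddar: 297 g

The original recipe has 384 g of red lentils, so the scaling factor is 576 ÷ 384 = 3/2 = 1.5.
plain yogurt: 300 mL × 3/2 = 450 mL
butter: (1 cup + 15 tbsp = 1.9375 cup) × 3/2 × 227 g/cup ≈ 660 g
diced onion: 175 g × 3/2 ÷ 28.35 g/oz ≈ 9 oz
basmati rice: (1 tbsp + 2 tsp = 5/3 tbsp) × 3/2 ÷ 16 tbsp/cup × 190 g/cup ≈ 30 g
shredded cheddar: 1.75 cup × 3/2 × 113 g/cup ≈ 297 g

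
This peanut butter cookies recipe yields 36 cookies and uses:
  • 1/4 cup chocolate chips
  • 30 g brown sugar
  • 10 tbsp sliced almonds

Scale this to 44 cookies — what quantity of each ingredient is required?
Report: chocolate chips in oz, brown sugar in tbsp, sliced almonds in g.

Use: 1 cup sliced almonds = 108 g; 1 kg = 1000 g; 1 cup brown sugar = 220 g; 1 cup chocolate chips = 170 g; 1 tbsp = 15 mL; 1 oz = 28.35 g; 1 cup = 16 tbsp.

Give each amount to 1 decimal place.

chocolate chips: 1.8 oz; brown sugar: 2.7 tbsp; sliced almonds: 82.5 g

Scaling factor: 44/36 = 11/9.
chocolate chips: 0.25 cup × 11/9 × 170 g/cup ÷ 28.35 g/oz ≈ 1.8 oz
brown sugar: 30 g × 11/9 ÷ 220 g/cup × 16 tbsp/cup ≈ 2.7 tbsp
sliced almonds: 10 tbsp × 11/9 ÷ 16 tbsp/cup × 108 g/cup = 82.5 g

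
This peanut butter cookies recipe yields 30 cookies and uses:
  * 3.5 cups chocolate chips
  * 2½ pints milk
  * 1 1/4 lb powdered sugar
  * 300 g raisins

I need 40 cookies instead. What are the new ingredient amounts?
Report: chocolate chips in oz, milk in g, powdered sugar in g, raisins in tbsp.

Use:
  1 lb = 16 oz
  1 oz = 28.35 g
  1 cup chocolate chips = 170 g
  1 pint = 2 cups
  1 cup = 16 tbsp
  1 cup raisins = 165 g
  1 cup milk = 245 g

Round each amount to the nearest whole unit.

chocolate chips: 28 oz; milk: 1633 g; powdered sugar: 756 g; raisins: 39 tbsp

Scaling factor: 40/30 = 4/3.
chocolate chips: 3.5 cup × 4/3 × 170 g/cup ÷ 28.35 g/oz ≈ 28 oz
milk: 2.5 pint × 4/3 × 2 cup/pint × 245 g/cup ≈ 1633 g
powdered sugar: 1.25 lb × 4/3 × 16 oz/lb × 28.35 g/oz = 756 g
raisins: 300 g × 4/3 ÷ 165 g/cup × 16 tbsp/cup ≈ 39 tbsp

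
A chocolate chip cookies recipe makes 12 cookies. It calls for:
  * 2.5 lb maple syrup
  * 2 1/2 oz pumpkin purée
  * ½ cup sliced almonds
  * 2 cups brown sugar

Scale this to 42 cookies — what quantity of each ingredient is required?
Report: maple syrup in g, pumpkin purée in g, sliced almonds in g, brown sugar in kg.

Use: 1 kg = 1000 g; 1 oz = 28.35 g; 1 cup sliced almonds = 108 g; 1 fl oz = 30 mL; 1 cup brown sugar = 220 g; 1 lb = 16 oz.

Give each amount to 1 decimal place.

Scaling factor: 42/12 = 7/2 = 3.5.
maple syrup: 2.5 lb × 7/2 × 16 oz/lb × 28.35 g/oz = 3969.0 g
pumpkin purée: 2.5 oz × 7/2 × 28.35 g/oz ≈ 248.1 g
sliced almonds: 0.5 cup × 7/2 × 108 g/cup = 189.0 g
brown sugar: 2 cup × 7/2 × 220 g/cup ÷ 1000 g/kg ≈ 1.5 kg

maple syrup: 3969.0 g; pumpkin purée: 248.1 g; sliced almonds: 189.0 g; brown sugar: 1.5 kg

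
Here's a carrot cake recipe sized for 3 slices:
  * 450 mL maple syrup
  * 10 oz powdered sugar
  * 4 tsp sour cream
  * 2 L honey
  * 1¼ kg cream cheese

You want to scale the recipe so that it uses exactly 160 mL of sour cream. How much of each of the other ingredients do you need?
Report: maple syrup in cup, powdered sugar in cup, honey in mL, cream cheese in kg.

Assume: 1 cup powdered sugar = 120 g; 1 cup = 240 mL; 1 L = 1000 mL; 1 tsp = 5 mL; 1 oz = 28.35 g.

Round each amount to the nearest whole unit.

maple syrup: 15 cup; powdered sugar: 19 cup; honey: 16000 mL; cream cheese: 10 kg

The original recipe has 20 mL of sour cream, so the scaling factor is 160 ÷ 20 = 8.
maple syrup: 450 mL × 8 ÷ 240 mL/cup = 15 cup
powdered sugar: 10 oz × 8 × 28.35 g/oz ÷ 120 g/cup ≈ 19 cup
honey: 2 L × 8 × 1000 mL/L = 16000 mL
cream cheese: 1.25 kg × 8 = 10 kg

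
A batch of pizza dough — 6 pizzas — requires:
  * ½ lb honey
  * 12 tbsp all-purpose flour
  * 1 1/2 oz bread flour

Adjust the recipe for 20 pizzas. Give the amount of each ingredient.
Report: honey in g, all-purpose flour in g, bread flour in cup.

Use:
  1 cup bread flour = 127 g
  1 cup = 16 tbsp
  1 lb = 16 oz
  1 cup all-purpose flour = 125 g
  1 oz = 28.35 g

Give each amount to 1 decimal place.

Scaling factor: 20/6 = 10/3.
honey: 0.5 lb × 10/3 × 16 oz/lb × 28.35 g/oz = 756.0 g
all-purpose flour: 12 tbsp × 10/3 ÷ 16 tbsp/cup × 125 g/cup = 312.5 g
bread flour: 1.5 oz × 10/3 × 28.35 g/oz ÷ 127 g/cup ≈ 1.1 cup

honey: 756.0 g; all-purpose flour: 312.5 g; bread flour: 1.1 cup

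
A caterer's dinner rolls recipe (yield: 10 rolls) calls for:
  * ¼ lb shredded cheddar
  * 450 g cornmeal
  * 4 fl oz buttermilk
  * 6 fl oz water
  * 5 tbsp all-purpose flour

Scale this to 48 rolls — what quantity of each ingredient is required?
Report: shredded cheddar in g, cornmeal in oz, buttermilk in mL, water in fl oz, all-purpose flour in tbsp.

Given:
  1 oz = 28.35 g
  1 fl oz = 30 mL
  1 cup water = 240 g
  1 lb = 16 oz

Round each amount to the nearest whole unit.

Scaling factor: 48/10 = 24/5 = 4.8.
shredded cheddar: 0.25 lb × 24/5 × 16 oz/lb × 28.35 g/oz ≈ 544 g
cornmeal: 450 g × 24/5 ÷ 28.35 g/oz ≈ 76 oz
buttermilk: 4 fl oz × 24/5 × 30 mL/fl oz = 576 mL
water: 6 fl oz × 24/5 ≈ 29 fl oz
all-purpose flour: 5 tbsp × 24/5 = 24 tbsp

shredded cheddar: 544 g; cornmeal: 76 oz; buttermilk: 576 mL; water: 29 fl oz; all-purpose flour: 24 tbsp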